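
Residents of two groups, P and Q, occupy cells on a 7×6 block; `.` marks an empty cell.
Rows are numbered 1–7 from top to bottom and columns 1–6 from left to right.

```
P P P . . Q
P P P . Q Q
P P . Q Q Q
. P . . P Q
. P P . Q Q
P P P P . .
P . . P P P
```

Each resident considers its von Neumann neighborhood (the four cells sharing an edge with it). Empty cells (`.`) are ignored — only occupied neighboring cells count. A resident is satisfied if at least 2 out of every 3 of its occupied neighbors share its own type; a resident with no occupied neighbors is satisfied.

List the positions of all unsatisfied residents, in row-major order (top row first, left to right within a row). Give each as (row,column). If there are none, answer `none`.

Row 1: (1,1)P 2/2 ok · (1,2)P 3/3 ok · (1,3)P 2/2 ok · (1,6)Q 1/1 ok
Row 2: (2,1)P 3/3 ok · (2,2)P 4/4 ok · (2,3)P 2/2 ok · (2,5)Q 2/2 ok · (2,6)Q 3/3 ok
Row 3: (3,1)P 2/2 ok · (3,2)P 3/3 ok · (3,4)Q 1/1 ok · (3,5)Q 3/4 ok · (3,6)Q 3/3 ok
Row 4: (4,2)P 2/2 ok · (4,5)P 0/3 unhappy · (4,6)Q 2/3 ok
Row 5: (5,2)P 3/3 ok · (5,3)P 2/2 ok · (5,5)Q 1/2 unhappy · (5,6)Q 2/2 ok
Row 6: (6,1)P 2/2 ok · (6,2)P 3/3 ok · (6,3)P 3/3 ok · (6,4)P 2/2 ok
Row 7: (7,1)P 1/1 ok · (7,4)P 2/2 ok · (7,5)P 2/2 ok · (7,6)P 1/1 ok

(4,5), (5,5)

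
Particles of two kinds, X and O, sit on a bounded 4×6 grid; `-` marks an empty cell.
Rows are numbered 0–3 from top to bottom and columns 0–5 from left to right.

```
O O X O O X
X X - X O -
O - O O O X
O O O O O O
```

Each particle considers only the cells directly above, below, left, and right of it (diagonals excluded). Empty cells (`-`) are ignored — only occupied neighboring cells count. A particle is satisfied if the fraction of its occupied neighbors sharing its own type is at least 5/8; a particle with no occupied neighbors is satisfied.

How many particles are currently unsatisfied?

11

(0,0)O 1/2 unhappy
(0,1)O 1/3 unhappy
(0,2)X 0/2 unhappy
(0,3)O 1/3 unhappy
(0,4)O 2/3 ok
(0,5)X 0/1 unhappy
(1,0)X 1/3 unhappy
(1,1)X 1/2 unhappy
(1,3)X 0/3 unhappy
(1,4)O 2/3 ok
(2,0)O 1/2 unhappy
(2,2)O 2/2 ok
(2,3)O 3/4 ok
(2,4)O 3/4 ok
(2,5)X 0/2 unhappy
(3,0)O 2/2 ok
(3,1)O 2/2 ok
(3,2)O 3/3 ok
(3,3)O 3/3 ok
(3,4)O 3/3 ok
(3,5)O 1/2 unhappy
Unsatisfied: (0,0), (0,1), (0,2), (0,3), (0,5), (1,0), (1,1), (1,3), (2,0), (2,5), (3,5) — 11 in total.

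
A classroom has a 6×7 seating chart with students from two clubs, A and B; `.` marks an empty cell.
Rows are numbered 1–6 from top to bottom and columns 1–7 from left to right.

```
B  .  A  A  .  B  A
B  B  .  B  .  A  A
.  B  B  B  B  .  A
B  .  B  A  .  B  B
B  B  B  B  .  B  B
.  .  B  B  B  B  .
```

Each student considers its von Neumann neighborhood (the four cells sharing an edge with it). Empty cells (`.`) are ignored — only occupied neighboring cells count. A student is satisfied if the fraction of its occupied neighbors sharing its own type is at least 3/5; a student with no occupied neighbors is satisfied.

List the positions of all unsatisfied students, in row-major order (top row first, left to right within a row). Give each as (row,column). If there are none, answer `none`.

(1,4), (1,6), (1,7), (2,4), (2,6), (3,7), (4,4)

(1,1)B 1/1 ✓
(1,3)A 1/1 ✓
(1,4)A 1/2 ✗
(1,6)B 0/2 ✗
(1,7)A 1/2 ✗
(2,1)B 2/2 ✓
(2,2)B 2/2 ✓
(2,4)B 1/2 ✗
(2,6)A 1/2 ✗
(2,7)A 3/3 ✓
(3,2)B 2/2 ✓
(3,3)B 3/3 ✓
(3,4)B 3/4 ✓
(3,5)B 1/1 ✓
(3,7)A 1/2 ✗
(4,1)B 1/1 ✓
(4,3)B 2/3 ✓
(4,4)A 0/3 ✗
(4,6)B 2/2 ✓
(4,7)B 2/3 ✓
(5,1)B 2/2 ✓
(5,2)B 2/2 ✓
(5,3)B 4/4 ✓
(5,4)B 2/3 ✓
(5,6)B 3/3 ✓
(5,7)B 2/2 ✓
(6,3)B 2/2 ✓
(6,4)B 3/3 ✓
(6,5)B 2/2 ✓
(6,6)B 2/2 ✓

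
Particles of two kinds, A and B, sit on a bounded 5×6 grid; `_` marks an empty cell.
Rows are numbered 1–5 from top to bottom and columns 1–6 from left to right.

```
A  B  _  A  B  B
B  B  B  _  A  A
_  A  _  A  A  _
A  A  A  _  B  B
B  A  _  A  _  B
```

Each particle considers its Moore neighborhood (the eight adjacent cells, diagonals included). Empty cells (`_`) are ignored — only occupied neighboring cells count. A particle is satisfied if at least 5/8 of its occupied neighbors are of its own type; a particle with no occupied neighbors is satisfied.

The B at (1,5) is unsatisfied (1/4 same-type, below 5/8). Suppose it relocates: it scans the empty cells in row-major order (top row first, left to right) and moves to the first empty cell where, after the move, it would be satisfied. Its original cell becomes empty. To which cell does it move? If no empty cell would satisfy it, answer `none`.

Vacating (1,5). Empty cells in order:
  (1,3): 3/4 same-type → satisfied — stop here.

(1,3)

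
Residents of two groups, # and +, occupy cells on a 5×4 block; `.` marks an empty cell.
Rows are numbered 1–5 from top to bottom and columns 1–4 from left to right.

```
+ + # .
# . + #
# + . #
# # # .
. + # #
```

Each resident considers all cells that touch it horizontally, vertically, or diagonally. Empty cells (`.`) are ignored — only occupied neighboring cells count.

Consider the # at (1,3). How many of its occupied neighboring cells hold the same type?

1

Occupied neighbors of (1,3): (1,2)=+, (2,3)=+, (2,4)=#.
Same type (#): 1 of 3.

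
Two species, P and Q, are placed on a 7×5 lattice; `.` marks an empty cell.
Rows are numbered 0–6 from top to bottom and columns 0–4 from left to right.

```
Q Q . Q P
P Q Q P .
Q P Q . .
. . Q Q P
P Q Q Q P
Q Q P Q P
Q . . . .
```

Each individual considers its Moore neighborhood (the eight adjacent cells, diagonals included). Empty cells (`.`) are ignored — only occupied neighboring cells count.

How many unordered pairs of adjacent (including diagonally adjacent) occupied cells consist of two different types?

28

Scan each occupied cell's neighbors to the right and below (and the two forward diagonals) so each pair is counted once.
Row 0: Q(0,0)–Q(0,1)= Q(0,0)–P(1,0)≠ Q(0,0)–Q(1,1)= Q(0,1)–Q(1,1)= Q(0,1)–Q(1,2)= Q(0,1)–P(1,0)≠ Q(0,3)–P(0,4)≠ Q(0,3)–P(1,3)≠ Q(0,3)–Q(1,2)= P(0,4)–P(1,3)=  → 4/10 unlike.
Row 1: P(1,0)–Q(1,1)≠ P(1,0)–Q(2,0)≠ P(1,0)–P(2,1)= Q(1,1)–Q(1,2)= Q(1,1)–P(2,1)≠ Q(1,1)–Q(2,2)= Q(1,1)–Q(2,0)= Q(1,2)–P(1,3)≠ Q(1,2)–Q(2,2)= Q(1,2)–P(2,1)≠ P(1,3)–Q(2,2)≠  → 6/11 unlike.
Row 2: Q(2,0)–P(2,1)≠ P(2,1)–Q(2,2)≠ P(2,1)–Q(3,2)≠ Q(2,2)–Q(3,2)= Q(2,2)–Q(3,3)=  → 3/5 unlike.
Row 3: Q(3,2)–Q(3,3)= Q(3,2)–Q(4,2)= Q(3,2)–Q(4,3)= Q(3,2)–Q(4,1)= Q(3,3)–P(3,4)≠ Q(3,3)–Q(4,3)= Q(3,3)–P(4,4)≠ Q(3,3)–Q(4,2)= P(3,4)–P(4,4)= P(3,4)–Q(4,3)≠  → 3/10 unlike.
Row 4: P(4,0)–Q(4,1)≠ P(4,0)–Q(5,0)≠ P(4,0)–Q(5,1)≠ Q(4,1)–Q(4,2)= Q(4,1)–Q(5,1)= Q(4,1)–P(5,2)≠ Q(4,1)–Q(5,0)= Q(4,2)–Q(4,3)= Q(4,2)–P(5,2)≠ Q(4,2)–Q(5,3)= Q(4,2)–Q(5,1)= Q(4,3)–P(4,4)≠ Q(4,3)–Q(5,3)= Q(4,3)–P(5,4)≠ Q(4,3)–P(5,2)≠ P(4,4)–P(5,4)= P(4,4)–Q(5,3)≠  → 9/17 unlike.
Row 5: Q(5,0)–Q(5,1)= Q(5,0)–Q(6,0)= Q(5,1)–P(5,2)≠ Q(5,1)–Q(6,0)= P(5,2)–Q(5,3)≠ Q(5,3)–P(5,4)≠  → 3/6 unlike.
Total adjacent occupied pairs: 59; unlike-type pairs: 28.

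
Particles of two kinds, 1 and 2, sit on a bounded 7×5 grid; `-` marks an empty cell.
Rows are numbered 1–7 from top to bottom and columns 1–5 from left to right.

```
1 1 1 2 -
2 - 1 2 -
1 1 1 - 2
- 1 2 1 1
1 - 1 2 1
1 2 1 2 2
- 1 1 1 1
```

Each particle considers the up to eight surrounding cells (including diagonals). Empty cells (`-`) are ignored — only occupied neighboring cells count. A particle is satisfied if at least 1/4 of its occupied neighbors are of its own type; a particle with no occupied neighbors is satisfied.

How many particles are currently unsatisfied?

Row 1: (1,1)1 1/2 satisfied · (1,2)1 3/4 satisfied · (1,3)1 2/4 satisfied · (1,4)2 1/3 satisfied
Row 2: (2,1)2 0/4 not · (2,3)1 4/6 satisfied · (2,4)2 2/5 satisfied
Row 3: (3,1)1 2/3 satisfied · (3,2)1 4/6 satisfied · (3,3)1 4/6 satisfied · (3,5)2 1/3 satisfied
Row 4: (4,2)1 5/6 satisfied · (4,3)2 1/6 not · (4,4)1 4/7 satisfied · (4,5)1 2/4 satisfied
Row 5: (5,1)1 2/3 satisfied · (5,3)1 3/7 satisfied · (5,4)2 3/8 satisfied · (5,5)1 2/5 satisfied
Row 6: (6,1)1 2/3 satisfied · (6,2)2 0/6 not · (6,3)1 4/7 satisfied · (6,4)2 2/8 satisfied · (6,5)2 2/5 satisfied
Row 7: (7,2)1 3/4 satisfied · (7,3)1 3/5 satisfied · (7,4)1 3/5 satisfied · (7,5)1 1/3 satisfied
Unsatisfied: (2,1), (4,3), (6,2) — 3 in total.

3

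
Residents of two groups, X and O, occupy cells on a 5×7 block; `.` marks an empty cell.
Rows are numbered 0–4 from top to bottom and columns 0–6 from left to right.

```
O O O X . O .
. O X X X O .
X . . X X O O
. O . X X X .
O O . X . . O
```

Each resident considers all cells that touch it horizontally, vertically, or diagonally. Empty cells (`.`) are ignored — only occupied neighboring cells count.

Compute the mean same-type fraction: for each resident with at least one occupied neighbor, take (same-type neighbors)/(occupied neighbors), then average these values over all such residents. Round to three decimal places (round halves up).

0.659

Row 0: (0,0)O 2/2 · (0,1)O 3/4 · (0,2)O 2/5 · (0,3)X 3/4 · (0,5)O 1/2
Row 1: (1,1)O 3/5 · (1,2)X 3/6 · (1,3)X 5/6 · (1,4)X 4/7 · (1,5)O 3/5
Row 2: (2,0)X 0/2 · (2,3)X 6/6 · (2,4)X 6/8 · (2,5)O 2/6 · (2,6)O 2/3
Row 3: (3,1)O 2/3 · (3,3)X 4/4 · (3,4)X 5/6 · (3,5)X 2/5
Row 4: (4,0)O 2/2 · (4,1)O 2/2 · (4,3)X 2/2 · (4,6)O 0/1
Sum over 23 residents: 2/2 + 3/4 + 2/5 + 3/4 + 1/2 + 3/5 + 3/6 + 5/6 + 4/7 + 3/5 + 0/2 + 6/6 + 6/8 + 2/6 + 2/3 + 2/3 + 4/4 + 5/6 + 2/5 + 2/2 + 2/2 + 2/2 + 0/1 = 1273/84; mean = 1273/84 ÷ 23 = 1273/1932 = 0.658902… → 0.659.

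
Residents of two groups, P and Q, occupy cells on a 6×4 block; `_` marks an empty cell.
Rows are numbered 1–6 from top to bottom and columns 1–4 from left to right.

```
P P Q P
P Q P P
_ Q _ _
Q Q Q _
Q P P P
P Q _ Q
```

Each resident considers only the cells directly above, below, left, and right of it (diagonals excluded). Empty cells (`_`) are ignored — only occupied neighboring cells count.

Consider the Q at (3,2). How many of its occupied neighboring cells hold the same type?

Occupied neighbors of (3,2): (2,2)=Q, (4,2)=Q.
Same type (Q): 2 of 2.

2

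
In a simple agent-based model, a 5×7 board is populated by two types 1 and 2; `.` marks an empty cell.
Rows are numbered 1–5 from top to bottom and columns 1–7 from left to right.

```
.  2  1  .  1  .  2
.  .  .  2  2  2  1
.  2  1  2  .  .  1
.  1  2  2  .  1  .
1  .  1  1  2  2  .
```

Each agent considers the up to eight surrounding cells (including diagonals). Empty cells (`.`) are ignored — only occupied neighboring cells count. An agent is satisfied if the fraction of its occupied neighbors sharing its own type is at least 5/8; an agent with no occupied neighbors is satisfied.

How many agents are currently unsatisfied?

(1,2)2 0/1 not
(1,3)1 0/2 not
(1,5)1 0/3 not
(1,7)2 1/2 not
(2,4)2 2/5 not
(2,5)2 3/4 satisfied
(2,6)2 2/5 not
(2,7)1 1/3 not
(3,2)2 1/3 not
(3,3)1 1/6 not
(3,4)2 4/5 satisfied
(3,7)1 2/3 satisfied
(4,2)1 3/5 not
(4,3)2 3/7 not
(4,4)2 3/6 not
(4,6)1 1/3 not
(5,1)1 1/1 satisfied
(5,3)1 2/4 not
(5,4)1 1/4 not
(5,5)2 2/4 not
(5,6)2 1/2 not
Unsatisfied: (1,2), (1,3), (1,5), (1,7), (2,4), (2,6), (2,7), (3,2), (3,3), (4,2), (4,3), (4,4), (4,6), (5,3), (5,4), (5,5), (5,6) — 17 in total.

17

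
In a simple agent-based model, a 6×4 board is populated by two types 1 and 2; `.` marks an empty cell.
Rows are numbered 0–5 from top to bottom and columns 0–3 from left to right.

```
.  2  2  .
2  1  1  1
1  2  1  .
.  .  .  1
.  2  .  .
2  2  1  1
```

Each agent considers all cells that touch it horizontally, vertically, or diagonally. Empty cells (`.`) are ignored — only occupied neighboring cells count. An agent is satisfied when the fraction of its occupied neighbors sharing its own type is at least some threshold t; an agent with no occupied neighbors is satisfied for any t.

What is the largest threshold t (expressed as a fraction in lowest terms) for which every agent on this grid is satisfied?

(0,1)2 2/4
(0,2)2 1/4
(1,0)2 2/4
(1,1)1 3/7
(1,2)1 3/6
(1,3)1 2/3
(2,0)1 1/3
(2,1)2 1/5
(2,2)1 4/5
(3,3)1 1/1
(4,1)2 2/3
(5,0)2 2/2
(5,1)2 2/3
(5,2)1 1/3
(5,3)1 1/1
The smallest same-type fraction is 1/5 at (2,1), which reduces to 1/5. Any threshold above that leaves this agent unsatisfied.

1/5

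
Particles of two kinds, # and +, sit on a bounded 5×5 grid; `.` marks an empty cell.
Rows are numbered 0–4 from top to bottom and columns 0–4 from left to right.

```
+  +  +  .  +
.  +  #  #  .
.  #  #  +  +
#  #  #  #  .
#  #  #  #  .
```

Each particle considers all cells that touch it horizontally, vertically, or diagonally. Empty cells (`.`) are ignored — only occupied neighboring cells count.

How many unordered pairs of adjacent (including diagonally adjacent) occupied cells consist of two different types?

Scan each occupied cell's neighbors to the right and below (and the two forward diagonals) so each pair is counted once.
From row 0: 4 unlike of 9 pairs (running 4/9).
From row 1: 6 unlike of 10 pairs (running 10/19).
From row 2: 4 unlike of 12 pairs (running 14/31).
From row 3: 0 unlike of 13 pairs (running 14/44).
From row 4: 0 unlike of 3 pairs (running 14/47).
Total adjacent occupied pairs: 47; unlike-type pairs: 14.

14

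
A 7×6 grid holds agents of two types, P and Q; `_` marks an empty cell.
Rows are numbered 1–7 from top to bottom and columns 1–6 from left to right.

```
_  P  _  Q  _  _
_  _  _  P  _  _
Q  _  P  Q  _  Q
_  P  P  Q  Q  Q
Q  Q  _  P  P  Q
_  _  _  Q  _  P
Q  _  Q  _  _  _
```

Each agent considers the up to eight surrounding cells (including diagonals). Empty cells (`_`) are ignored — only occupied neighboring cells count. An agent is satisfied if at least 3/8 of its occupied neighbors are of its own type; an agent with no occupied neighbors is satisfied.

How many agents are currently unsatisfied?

Row 1: (1,2)P 0/0 satisfied · (1,4)Q 0/1 not
Row 2: (2,4)P 1/3 not
Row 3: (3,1)Q 0/1 not · (3,3)P 3/5 satisfied · (3,4)Q 2/5 satisfied · (3,6)Q 2/2 satisfied
Row 4: (4,2)P 2/5 satisfied · (4,3)P 3/6 satisfied · (4,4)Q 2/6 not · (4,5)Q 5/7 satisfied · (4,6)Q 3/4 satisfied
Row 5: (5,1)Q 1/2 satisfied · (5,2)Q 1/3 not · (5,4)P 2/5 satisfied · (5,5)P 2/7 not · (5,6)Q 2/4 satisfied
Row 6: (6,4)Q 1/3 not · (6,6)P 1/2 satisfied
Row 7: (7,1)Q 0/0 satisfied · (7,3)Q 1/1 satisfied
Unsatisfied: (1,4), (2,4), (3,1), (4,4), (5,2), (5,5), (6,4) — 7 in total.

7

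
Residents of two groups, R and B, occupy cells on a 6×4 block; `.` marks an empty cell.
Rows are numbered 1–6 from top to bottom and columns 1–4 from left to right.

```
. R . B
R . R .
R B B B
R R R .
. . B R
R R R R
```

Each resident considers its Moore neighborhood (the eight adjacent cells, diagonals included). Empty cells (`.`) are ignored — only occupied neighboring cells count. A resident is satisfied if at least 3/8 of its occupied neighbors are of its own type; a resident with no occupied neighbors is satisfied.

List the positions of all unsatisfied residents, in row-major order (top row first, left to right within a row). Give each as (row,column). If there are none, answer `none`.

(1,4), (2,3), (3,2), (3,4), (4,3), (5,3)

(1,2)R 2/2 ✓
(1,4)B 0/1 ✗
(2,1)R 2/3 ✓
(2,3)R 1/5 ✗
(3,1)R 3/4 ✓
(3,2)B 1/7 ✗
(3,3)B 2/5 ✓
(3,4)B 1/3 ✗
(4,1)R 2/3 ✓
(4,2)R 3/6 ✓
(4,3)R 2/6 ✗
(5,3)B 0/6 ✗
(5,4)R 3/4 ✓
(6,1)R 1/1 ✓
(6,2)R 2/3 ✓
(6,3)R 3/4 ✓
(6,4)R 2/3 ✓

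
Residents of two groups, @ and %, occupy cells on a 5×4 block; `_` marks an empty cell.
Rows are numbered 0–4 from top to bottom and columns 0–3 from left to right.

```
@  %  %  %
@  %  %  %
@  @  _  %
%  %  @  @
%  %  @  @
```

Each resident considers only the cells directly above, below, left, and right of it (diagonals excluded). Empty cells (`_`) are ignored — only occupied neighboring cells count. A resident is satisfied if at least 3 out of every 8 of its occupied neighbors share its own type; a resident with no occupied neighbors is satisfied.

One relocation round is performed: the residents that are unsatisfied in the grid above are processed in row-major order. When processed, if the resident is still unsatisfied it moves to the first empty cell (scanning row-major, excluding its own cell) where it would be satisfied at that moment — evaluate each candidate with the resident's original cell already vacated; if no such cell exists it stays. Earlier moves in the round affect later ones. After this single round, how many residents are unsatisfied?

1

Initially unsatisfied (in order): (2,1).
  (2,1): no empty cell satisfies it; stays.
Resulting grid:
@ % % %
@ % % %
@ @ _ %
% % @ @
% % @ @
Unsatisfied now: (2,1).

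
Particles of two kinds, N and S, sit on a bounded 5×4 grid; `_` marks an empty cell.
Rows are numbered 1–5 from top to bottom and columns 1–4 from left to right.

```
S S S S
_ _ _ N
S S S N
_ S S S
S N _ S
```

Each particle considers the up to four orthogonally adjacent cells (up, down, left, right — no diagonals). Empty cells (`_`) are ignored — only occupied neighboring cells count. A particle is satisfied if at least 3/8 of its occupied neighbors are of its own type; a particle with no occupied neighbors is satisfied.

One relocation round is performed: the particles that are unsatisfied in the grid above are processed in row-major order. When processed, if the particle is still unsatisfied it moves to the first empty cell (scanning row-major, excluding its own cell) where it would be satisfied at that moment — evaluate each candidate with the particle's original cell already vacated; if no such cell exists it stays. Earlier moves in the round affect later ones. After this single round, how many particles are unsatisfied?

1

Initially unsatisfied (in order): (3,4), (5,1), (5,2).
  (3,4): no empty cell satisfies it; stays.
  (5,1) → (2,1).
  (5,2) → (5,1).
Resulting grid:
S S S S
S _ _ N
S S S N
_ S S S
N _ _ S
Unsatisfied now: (3,4).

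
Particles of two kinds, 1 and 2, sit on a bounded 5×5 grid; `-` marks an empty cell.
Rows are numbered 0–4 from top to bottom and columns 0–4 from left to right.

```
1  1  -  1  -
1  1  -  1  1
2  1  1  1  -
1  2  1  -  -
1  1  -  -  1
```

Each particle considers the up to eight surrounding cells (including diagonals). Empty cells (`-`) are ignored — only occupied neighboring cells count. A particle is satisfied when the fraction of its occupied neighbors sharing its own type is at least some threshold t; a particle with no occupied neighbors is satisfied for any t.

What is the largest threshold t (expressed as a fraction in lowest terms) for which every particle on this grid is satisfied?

Row 0: (0,0)1 3/3 · (0,1)1 3/3 · (0,3)1 2/2
Row 1: (1,0)1 4/5 · (1,1)1 5/6 · (1,3)1 4/4 · (1,4)1 3/3
Row 2: (2,0)2 1/5 · (2,1)1 5/7 · (2,2)1 5/6 · (2,3)1 4/4
Row 3: (3,0)1 3/5 · (3,1)2 1/7 · (3,2)1 4/5
Row 4: (4,0)1 2/3 · (4,1)1 3/4 · (4,4)1 — no occupied neighbors
The smallest same-type fraction is 1/7 at (3,1), which reduces to 1/7. Any threshold above that leaves this particle unsatisfied.

1/7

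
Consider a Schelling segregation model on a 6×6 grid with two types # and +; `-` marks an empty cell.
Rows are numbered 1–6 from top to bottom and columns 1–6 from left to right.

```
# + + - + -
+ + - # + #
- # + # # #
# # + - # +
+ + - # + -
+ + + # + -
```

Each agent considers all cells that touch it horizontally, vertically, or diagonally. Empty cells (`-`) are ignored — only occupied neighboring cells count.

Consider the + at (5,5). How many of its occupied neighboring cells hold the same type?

2

Occupied neighbors of (5,5): (4,5)=#, (4,6)=+, (5,4)=#, (6,4)=#, (6,5)=+.
Same type (+): 2 of 5.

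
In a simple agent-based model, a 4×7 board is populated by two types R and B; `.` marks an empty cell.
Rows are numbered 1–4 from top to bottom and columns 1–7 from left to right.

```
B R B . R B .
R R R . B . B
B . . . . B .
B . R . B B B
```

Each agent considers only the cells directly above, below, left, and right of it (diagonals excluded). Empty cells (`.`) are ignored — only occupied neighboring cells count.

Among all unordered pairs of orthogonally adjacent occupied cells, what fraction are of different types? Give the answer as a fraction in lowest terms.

1/2

Scan each occupied cell's neighbors to the right and below so each pair is counted once.
Row 1: B(1,1)–R(1,2)≠ B(1,1)–R(2,1)≠ R(1,2)–B(1,3)≠ R(1,2)–R(2,2)= B(1,3)–R(2,3)≠ R(1,5)–B(1,6)≠ R(1,5)–B(2,5)≠  → 6/7 unlike.
Row 2: R(2,1)–R(2,2)= R(2,1)–B(3,1)≠ R(2,2)–R(2,3)=  → 1/3 unlike.
Row 3: B(3,1)–B(4,1)= B(3,6)–B(4,6)=  → 0/2 unlike.
Row 4: B(4,5)–B(4,6)= B(4,6)–B(4,7)=  → 0/2 unlike.
Total adjacent occupied pairs: 14; unlike-type pairs: 7.
7/14 reduces to 1/2.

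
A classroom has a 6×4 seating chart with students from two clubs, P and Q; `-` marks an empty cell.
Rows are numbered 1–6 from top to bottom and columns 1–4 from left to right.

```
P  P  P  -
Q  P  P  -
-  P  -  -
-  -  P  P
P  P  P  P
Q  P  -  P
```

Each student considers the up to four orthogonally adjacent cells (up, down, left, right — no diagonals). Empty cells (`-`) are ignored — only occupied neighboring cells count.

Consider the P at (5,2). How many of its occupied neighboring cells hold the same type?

Occupied neighbors of (5,2): (6,2)=P, (5,1)=P, (5,3)=P.
Same type (P): 3 of 3.

3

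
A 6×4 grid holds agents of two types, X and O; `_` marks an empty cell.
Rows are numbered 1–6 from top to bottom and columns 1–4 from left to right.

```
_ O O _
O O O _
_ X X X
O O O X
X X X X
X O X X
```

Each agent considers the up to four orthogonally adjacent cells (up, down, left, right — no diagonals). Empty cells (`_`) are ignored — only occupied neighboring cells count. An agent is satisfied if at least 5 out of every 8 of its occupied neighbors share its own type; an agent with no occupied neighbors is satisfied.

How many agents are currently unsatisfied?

(1,2)O 2/2 satisfied
(1,3)O 2/2 satisfied
(2,1)O 1/1 satisfied
(2,2)O 3/4 satisfied
(2,3)O 2/3 satisfied
(3,2)X 1/3 not
(3,3)X 2/4 not
(3,4)X 2/2 satisfied
(4,1)O 1/2 not
(4,2)O 2/4 not
(4,3)O 1/4 not
(4,4)X 2/3 satisfied
(5,1)X 2/3 satisfied
(5,2)X 2/4 not
(5,3)X 3/4 satisfied
(5,4)X 3/3 satisfied
(6,1)X 1/2 not
(6,2)O 0/3 not
(6,3)X 2/3 satisfied
(6,4)X 2/2 satisfied
Unsatisfied: (3,2), (3,3), (4,1), (4,2), (4,3), (5,2), (6,1), (6,2) — 8 in total.

8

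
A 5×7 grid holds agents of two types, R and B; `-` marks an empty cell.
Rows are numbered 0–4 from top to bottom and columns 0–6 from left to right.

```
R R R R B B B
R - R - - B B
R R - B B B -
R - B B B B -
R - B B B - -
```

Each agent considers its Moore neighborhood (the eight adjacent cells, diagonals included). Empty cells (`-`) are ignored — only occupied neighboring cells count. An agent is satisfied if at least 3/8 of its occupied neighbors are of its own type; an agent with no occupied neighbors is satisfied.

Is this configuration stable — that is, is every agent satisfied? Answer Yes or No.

Yes

(0,0)R 2/2 satisfied
(0,1)R 4/4 satisfied
(0,2)R 3/3 satisfied
(0,3)R 2/3 satisfied
(0,4)B 2/3 satisfied
(0,5)B 4/4 satisfied
(0,6)B 3/3 satisfied
(1,0)R 4/4 satisfied
(1,2)R 4/5 satisfied
(1,5)B 6/6 satisfied
(1,6)B 4/4 satisfied
(2,0)R 3/3 satisfied
(2,1)R 4/5 satisfied
(2,3)B 4/5 satisfied
(2,4)B 6/6 satisfied
(2,5)B 5/5 satisfied
(3,0)R 3/3 satisfied
(3,2)B 4/5 satisfied
(3,3)B 7/7 satisfied
(3,4)B 7/7 satisfied
(3,5)B 4/4 satisfied
(4,0)R 1/1 satisfied
(4,2)B 3/3 satisfied
(4,3)B 5/5 satisfied
(4,4)B 4/4 satisfied
All meet the threshold, so the configuration is stable.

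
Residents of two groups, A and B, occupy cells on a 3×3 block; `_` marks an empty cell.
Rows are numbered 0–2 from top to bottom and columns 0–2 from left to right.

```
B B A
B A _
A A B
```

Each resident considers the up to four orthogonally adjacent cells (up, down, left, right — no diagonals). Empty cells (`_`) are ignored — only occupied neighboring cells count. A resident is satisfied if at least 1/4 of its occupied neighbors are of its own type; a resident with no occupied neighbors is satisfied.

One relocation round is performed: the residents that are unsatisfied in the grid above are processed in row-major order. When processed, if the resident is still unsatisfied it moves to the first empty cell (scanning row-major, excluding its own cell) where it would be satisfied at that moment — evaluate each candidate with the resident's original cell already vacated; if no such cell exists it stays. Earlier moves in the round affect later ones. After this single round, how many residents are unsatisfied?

Initially unsatisfied (in order): (0,2), (2,2).
  (0,2) → (1,2).
  (2,2) → (0,2).
Resulting grid:
B B B
B A A
A A _
All satisfied now.

0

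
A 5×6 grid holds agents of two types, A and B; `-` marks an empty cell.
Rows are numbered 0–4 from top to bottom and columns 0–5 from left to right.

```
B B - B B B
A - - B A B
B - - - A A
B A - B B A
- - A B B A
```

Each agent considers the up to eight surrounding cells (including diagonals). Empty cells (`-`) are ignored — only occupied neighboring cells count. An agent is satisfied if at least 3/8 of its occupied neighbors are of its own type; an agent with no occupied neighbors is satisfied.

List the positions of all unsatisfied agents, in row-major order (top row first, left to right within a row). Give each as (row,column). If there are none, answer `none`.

(1,0), (1,4), (2,0), (3,1), (4,2), (4,5)

(0,0)B 1/2 ok
(0,1)B 1/2 ok
(0,3)B 2/3 ok
(0,4)B 4/5 ok
(0,5)B 2/3 ok
(1,0)A 0/3 unhappy
(1,3)B 2/4 ok
(1,4)A 2/7 unhappy
(1,5)B 2/5 ok
(2,0)B 1/3 unhappy
(2,4)A 3/7 ok
(2,5)A 3/5 ok
(3,0)B 1/2 ok
(3,1)A 1/3 unhappy
(3,3)B 3/5 ok
(3,4)B 3/7 ok
(3,5)A 3/5 ok
(4,2)A 1/3 unhappy
(4,3)B 3/4 ok
(4,4)B 3/5 ok
(4,5)A 1/3 unhappy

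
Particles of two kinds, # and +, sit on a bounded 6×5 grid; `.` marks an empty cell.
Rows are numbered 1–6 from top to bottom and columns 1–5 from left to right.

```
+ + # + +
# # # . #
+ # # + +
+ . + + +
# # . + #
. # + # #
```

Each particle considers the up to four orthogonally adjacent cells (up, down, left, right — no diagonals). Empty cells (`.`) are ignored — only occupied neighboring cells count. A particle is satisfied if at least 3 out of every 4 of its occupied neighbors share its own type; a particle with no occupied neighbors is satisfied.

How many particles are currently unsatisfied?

Row 1: (1,1)+ 1/2 not · (1,2)+ 1/3 not · (1,3)# 1/3 not · (1,4)+ 1/2 not · (1,5)+ 1/2 not
Row 2: (2,1)# 1/3 not · (2,2)# 3/4 satisfied · (2,3)# 3/3 satisfied · (2,5)# 0/2 not
Row 3: (3,1)+ 1/3 not · (3,2)# 2/3 not · (3,3)# 2/4 not · (3,4)+ 2/3 not · (3,5)+ 2/3 not
Row 4: (4,1)+ 1/2 not · (4,3)+ 1/2 not · (4,4)+ 4/4 satisfied · (4,5)+ 2/3 not
Row 5: (5,1)# 1/2 not · (5,2)# 2/2 satisfied · (5,4)+ 1/3 not · (5,5)# 1/3 not
Row 6: (6,2)# 1/2 not · (6,3)+ 0/2 not · (6,4)# 1/3 not · (6,5)# 2/2 satisfied
Unsatisfied: (1,1), (1,2), (1,3), (1,4), (1,5), (2,1), (2,5), (3,1), (3,2), (3,3), (3,4), (3,5), (4,1), (4,3), (4,5), (5,1), (5,4), (5,5), (6,2), (6,3), (6,4) — 21 in total.

21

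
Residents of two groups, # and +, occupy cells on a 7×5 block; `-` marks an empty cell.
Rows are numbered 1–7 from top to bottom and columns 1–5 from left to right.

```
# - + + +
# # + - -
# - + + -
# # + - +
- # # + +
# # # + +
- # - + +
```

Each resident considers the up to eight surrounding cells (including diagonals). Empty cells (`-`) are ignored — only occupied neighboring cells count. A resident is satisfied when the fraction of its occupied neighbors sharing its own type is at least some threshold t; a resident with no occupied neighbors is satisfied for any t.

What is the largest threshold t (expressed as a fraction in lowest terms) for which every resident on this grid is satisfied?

1/2

Row 1: (1,1)# 2/2 · (1,3)+ 2/3 · (1,4)+ 3/3 · (1,5)+ 1/1
Row 2: (2,1)# 3/3 · (2,2)# 3/6 · (2,3)+ 4/5
Row 3: (3,1)# 4/4 · (3,3)+ 3/5 · (3,4)+ 4/4
Row 4: (4,1)# 3/3 · (4,2)# 4/6 · (4,3)+ 3/6 · (4,5)+ 3/3
Row 5: (5,2)# 6/7 · (5,3)# 4/7 · (5,4)+ 5/7 · (5,5)+ 4/4
Row 6: (6,1)# 3/3 · (6,2)# 5/5 · (6,3)# 4/7 · (6,4)+ 5/7 · (6,5)+ 5/5
Row 7: (7,2)# 3/3 · (7,4)+ 3/4 · (7,5)+ 3/3
The smallest same-type fraction is 3/6 at (2,2), which reduces to 1/2. Any threshold above that leaves this resident unsatisfied.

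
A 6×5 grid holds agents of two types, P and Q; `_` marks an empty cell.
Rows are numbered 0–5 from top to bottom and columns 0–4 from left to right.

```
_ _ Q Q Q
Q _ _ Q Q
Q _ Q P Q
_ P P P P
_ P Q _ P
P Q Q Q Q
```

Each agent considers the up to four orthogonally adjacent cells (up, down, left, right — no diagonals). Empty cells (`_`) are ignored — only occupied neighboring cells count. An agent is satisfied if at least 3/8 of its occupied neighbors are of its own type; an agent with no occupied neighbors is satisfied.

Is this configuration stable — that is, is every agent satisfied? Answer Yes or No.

No

Row 0: (0,2)Q 1/1 ok · (0,3)Q 3/3 ok · (0,4)Q 2/2 ok
Row 1: (1,0)Q 1/1 ok · (1,3)Q 2/3 ok · (1,4)Q 3/3 ok
Row 2: (2,0)Q 1/1 ok · (2,2)Q 0/2 unhappy · (2,3)P 1/4 unhappy · (2,4)Q 1/3 unhappy
Row 3: (3,1)P 2/2 ok · (3,2)P 2/4 ok · (3,3)P 3/3 ok · (3,4)P 2/3 ok
Row 4: (4,1)P 1/3 unhappy · (4,2)Q 1/3 unhappy · (4,4)P 1/2 ok
Row 5: (5,0)P 0/1 unhappy · (5,1)Q 1/3 unhappy · (5,2)Q 3/3 ok · (5,3)Q 2/2 ok · (5,4)Q 1/2 ok
For instance (2,2) has only 0/2 same-type neighbors, below 3/8.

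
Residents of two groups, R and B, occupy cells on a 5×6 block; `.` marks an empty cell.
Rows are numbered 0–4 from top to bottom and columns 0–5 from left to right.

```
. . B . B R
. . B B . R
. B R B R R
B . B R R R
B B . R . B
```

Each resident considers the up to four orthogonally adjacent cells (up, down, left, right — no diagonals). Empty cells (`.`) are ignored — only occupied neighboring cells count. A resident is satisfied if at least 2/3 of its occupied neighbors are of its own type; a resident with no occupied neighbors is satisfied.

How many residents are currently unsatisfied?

(0,2)B 1/1 ✓
(0,4)B 0/1 ✗
(0,5)R 1/2 ✗
(1,2)B 2/3 ✓
(1,3)B 2/2 ✓
(1,5)R 2/2 ✓
(2,1)B 0/1 ✗
(2,2)R 0/4 ✗
(2,3)B 1/4 ✗
(2,4)R 2/3 ✓
(2,5)R 3/3 ✓
(3,0)B 1/1 ✓
(3,2)B 0/2 ✗
(3,3)R 2/4 ✗
(3,4)R 3/3 ✓
(3,5)R 2/3 ✓
(4,0)B 2/2 ✓
(4,1)B 1/1 ✓
(4,3)R 1/1 ✓
(4,5)B 0/1 ✗
Unsatisfied: (0,4), (0,5), (2,1), (2,2), (2,3), (3,2), (3,3), (4,5) — 8 in total.

8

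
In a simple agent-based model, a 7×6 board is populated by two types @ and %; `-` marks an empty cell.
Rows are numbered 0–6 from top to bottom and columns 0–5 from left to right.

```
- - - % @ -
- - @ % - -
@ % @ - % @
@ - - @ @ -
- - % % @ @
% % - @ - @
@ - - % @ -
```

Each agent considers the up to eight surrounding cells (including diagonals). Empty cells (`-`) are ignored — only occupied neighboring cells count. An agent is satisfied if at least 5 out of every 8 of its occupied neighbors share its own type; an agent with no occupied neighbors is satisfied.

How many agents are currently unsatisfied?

(0,3)% 1/3 ✗
(0,4)@ 0/2 ✗
(1,2)@ 1/4 ✗
(1,3)% 2/5 ✗
(2,0)@ 1/2 ✗
(2,1)% 0/4 ✗
(2,2)@ 2/4 ✗
(2,4)% 1/4 ✗
(2,5)@ 1/2 ✗
(3,0)@ 1/2 ✗
(3,3)@ 3/6 ✗
(3,4)@ 4/6 ✓
(4,2)% 2/4 ✗
(4,3)% 1/5 ✗
(4,4)@ 5/6 ✓
(4,5)@ 3/3 ✓
(5,0)% 1/2 ✗
(5,1)% 2/3 ✓
(5,3)@ 2/5 ✗
(5,5)@ 3/3 ✓
(6,0)@ 0/2 ✗
(6,3)% 0/2 ✗
(6,4)@ 2/3 ✓
Unsatisfied: (0,3), (0,4), (1,2), (1,3), (2,0), (2,1), (2,2), (2,4), (2,5), (3,0), (3,3), (4,2), (4,3), (5,0), (5,3), (6,0), (6,3) — 17 in total.

17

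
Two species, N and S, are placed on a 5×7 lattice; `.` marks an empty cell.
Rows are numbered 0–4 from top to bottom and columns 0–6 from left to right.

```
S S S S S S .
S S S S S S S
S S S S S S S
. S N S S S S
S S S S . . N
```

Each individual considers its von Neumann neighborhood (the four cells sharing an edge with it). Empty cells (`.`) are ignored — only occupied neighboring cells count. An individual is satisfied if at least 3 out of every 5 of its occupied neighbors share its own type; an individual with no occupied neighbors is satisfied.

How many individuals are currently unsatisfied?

Row 0: (0,0)S 2/2 ✓ · (0,1)S 3/3 ✓ · (0,2)S 3/3 ✓ · (0,3)S 3/3 ✓ · (0,4)S 3/3 ✓ · (0,5)S 2/2 ✓
Row 1: (1,0)S 3/3 ✓ · (1,1)S 4/4 ✓ · (1,2)S 4/4 ✓ · (1,3)S 4/4 ✓ · (1,4)S 4/4 ✓ · (1,5)S 4/4 ✓ · (1,6)S 2/2 ✓
Row 2: (2,0)S 2/2 ✓ · (2,1)S 4/4 ✓ · (2,2)S 3/4 ✓ · (2,3)S 4/4 ✓ · (2,4)S 4/4 ✓ · (2,5)S 4/4 ✓ · (2,6)S 3/3 ✓
Row 3: (3,1)S 2/3 ✓ · (3,2)N 0/4 ✗ · (3,3)S 3/4 ✓ · (3,4)S 3/3 ✓ · (3,5)S 3/3 ✓ · (3,6)S 2/3 ✓
Row 4: (4,0)S 1/1 ✓ · (4,1)S 3/3 ✓ · (4,2)S 2/3 ✓ · (4,3)S 2/2 ✓ · (4,6)N 0/1 ✗
Unsatisfied: (3,2), (4,6) — 2 in total.

2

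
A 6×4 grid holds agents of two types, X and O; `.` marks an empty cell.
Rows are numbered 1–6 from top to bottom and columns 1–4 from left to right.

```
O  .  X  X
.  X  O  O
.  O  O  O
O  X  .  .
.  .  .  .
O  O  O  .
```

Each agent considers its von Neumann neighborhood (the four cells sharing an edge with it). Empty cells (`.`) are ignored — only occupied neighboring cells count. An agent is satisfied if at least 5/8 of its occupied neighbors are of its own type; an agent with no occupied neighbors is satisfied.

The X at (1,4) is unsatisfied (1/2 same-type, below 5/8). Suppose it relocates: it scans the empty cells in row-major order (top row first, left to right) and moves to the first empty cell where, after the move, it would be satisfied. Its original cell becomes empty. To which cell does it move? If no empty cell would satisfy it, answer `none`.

Vacating (1,4). Empty cells in order:
  (1,2): 2/3 same-type → satisfied — stop here.

(1,2)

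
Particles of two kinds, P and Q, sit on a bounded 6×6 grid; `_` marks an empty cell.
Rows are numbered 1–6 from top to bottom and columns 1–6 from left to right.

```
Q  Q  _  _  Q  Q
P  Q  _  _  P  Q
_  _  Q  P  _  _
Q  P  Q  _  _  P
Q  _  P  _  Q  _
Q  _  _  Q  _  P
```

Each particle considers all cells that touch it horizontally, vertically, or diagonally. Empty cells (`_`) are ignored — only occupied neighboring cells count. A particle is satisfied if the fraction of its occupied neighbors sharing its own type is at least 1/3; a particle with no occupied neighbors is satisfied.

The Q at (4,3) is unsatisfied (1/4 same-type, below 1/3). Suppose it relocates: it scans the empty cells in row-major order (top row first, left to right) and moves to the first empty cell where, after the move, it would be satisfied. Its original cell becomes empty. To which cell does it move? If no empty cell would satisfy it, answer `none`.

Vacating (4,3). Empty cells in order:
  (1,3): 2/2 same-type → satisfied — stop here.

(1,3)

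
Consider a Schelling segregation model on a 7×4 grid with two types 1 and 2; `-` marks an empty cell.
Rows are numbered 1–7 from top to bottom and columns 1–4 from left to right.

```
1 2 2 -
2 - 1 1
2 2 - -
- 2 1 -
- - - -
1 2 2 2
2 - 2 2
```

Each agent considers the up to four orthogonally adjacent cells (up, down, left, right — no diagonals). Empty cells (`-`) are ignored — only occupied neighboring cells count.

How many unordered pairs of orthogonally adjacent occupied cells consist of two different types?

Scan each occupied cell's neighbors to the right and below so each pair is counted once.
Row 1: 1(1,1)–2(1,2)≠ 1(1,1)–2(2,1)≠ 2(1,2)–2(1,3)= 2(1,3)–1(2,3)≠  → 3/4 unlike.
Row 2: 2(2,1)–2(3,1)= 1(2,3)–1(2,4)=  → 0/2 unlike.
Row 3: 2(3,1)–2(3,2)= 2(3,2)–2(4,2)=  → 0/2 unlike.
Row 4: 2(4,2)–1(4,3)≠  → 1/1 unlike.
Row 6: 1(6,1)–2(6,2)≠ 1(6,1)–2(7,1)≠ 2(6,2)–2(6,3)= 2(6,3)–2(6,4)= 2(6,3)–2(7,3)= 2(6,4)–2(7,4)=  → 2/6 unlike.
Row 7: 2(7,3)–2(7,4)=  → 0/1 unlike.
Total adjacent occupied pairs: 16; unlike-type pairs: 6.

6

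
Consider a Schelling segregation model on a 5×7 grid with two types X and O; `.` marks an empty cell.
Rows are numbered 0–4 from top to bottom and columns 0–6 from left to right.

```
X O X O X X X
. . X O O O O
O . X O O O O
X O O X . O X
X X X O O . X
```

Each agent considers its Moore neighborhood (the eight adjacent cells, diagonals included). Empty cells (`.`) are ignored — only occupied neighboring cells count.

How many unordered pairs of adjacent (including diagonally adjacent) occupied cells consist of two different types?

38

Scan each occupied cell's neighbors to the right and below (and the two forward diagonals) so each pair is counted once.
From row 0: 15 unlike of 20 pairs (running 15/20).
From row 1: 3 unlike of 17 pairs (running 18/37).
From row 2: 8 unlike of 17 pairs (running 26/54).
From row 3: 11 unlike of 18 pairs (running 37/72).
From row 4: 1 unlike of 4 pairs (running 38/76).
Total adjacent occupied pairs: 76; unlike-type pairs: 38.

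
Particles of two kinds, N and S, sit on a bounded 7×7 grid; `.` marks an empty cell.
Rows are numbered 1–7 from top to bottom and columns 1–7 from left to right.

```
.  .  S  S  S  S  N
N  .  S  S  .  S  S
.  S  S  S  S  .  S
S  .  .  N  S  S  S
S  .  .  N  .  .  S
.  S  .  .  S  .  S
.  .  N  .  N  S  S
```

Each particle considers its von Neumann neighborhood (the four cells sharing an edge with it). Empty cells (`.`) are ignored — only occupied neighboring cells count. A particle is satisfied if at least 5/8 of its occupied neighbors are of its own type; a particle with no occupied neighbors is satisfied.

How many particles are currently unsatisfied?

5

Row 1: (1,3)S 2/2 ✓ · (1,4)S 3/3 ✓ · (1,5)S 2/2 ✓ · (1,6)S 2/3 ✓ · (1,7)N 0/2 ✗
Row 2: (2,1)N 0/0 ✓ · (2,3)S 3/3 ✓ · (2,4)S 3/3 ✓ · (2,6)S 2/2 ✓ · (2,7)S 2/3 ✓
Row 3: (3,2)S 1/1 ✓ · (3,3)S 3/3 ✓ · (3,4)S 3/4 ✓ · (3,5)S 2/2 ✓ · (3,7)S 2/2 ✓
Row 4: (4,1)S 1/1 ✓ · (4,4)N 1/3 ✗ · (4,5)S 2/3 ✓ · (4,6)S 2/2 ✓ · (4,7)S 3/3 ✓
Row 5: (5,1)S 1/1 ✓ · (5,4)N 1/1 ✓ · (5,7)S 2/2 ✓
Row 6: (6,2)S 0/0 ✓ · (6,5)S 0/1 ✗ · (6,7)S 2/2 ✓
Row 7: (7,3)N 0/0 ✓ · (7,5)N 0/2 ✗ · (7,6)S 1/2 ✗ · (7,7)S 2/2 ✓
Unsatisfied: (1,7), (4,4), (6,5), (7,5), (7,6) — 5 in total.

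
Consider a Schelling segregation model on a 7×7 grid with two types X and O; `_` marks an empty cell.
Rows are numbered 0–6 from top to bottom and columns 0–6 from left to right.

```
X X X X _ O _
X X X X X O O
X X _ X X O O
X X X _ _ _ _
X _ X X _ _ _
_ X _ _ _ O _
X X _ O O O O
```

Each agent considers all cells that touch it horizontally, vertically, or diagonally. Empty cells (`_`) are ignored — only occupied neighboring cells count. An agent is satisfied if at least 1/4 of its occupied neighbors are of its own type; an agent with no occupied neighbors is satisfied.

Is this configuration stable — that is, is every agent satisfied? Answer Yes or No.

Yes

(0,0)X 3/3 ok
(0,1)X 5/5 ok
(0,2)X 5/5 ok
(0,3)X 4/4 ok
(0,5)O 2/3 ok
(1,0)X 5/5 ok
(1,1)X 7/7 ok
(1,2)X 7/7 ok
(1,3)X 6/6 ok
(1,4)X 4/7 ok
(1,5)O 4/6 ok
(1,6)O 4/4 ok
(2,0)X 5/5 ok
(2,1)X 7/7 ok
(2,3)X 5/5 ok
(2,4)X 3/5 ok
(2,5)O 3/5 ok
(2,6)O 3/3 ok
(3,0)X 4/4 ok
(3,1)X 6/6 ok
(3,2)X 5/5 ok
(4,0)X 3/3 ok
(4,2)X 4/4 ok
(4,3)X 2/2 ok
(5,1)X 4/4 ok
(5,5)O 3/3 ok
(6,0)X 2/2 ok
(6,1)X 2/2 ok
(6,3)O 1/1 ok
(6,4)O 3/3 ok
(6,5)O 3/3 ok
(6,6)O 2/2 ok
All meet the threshold, so the configuration is stable.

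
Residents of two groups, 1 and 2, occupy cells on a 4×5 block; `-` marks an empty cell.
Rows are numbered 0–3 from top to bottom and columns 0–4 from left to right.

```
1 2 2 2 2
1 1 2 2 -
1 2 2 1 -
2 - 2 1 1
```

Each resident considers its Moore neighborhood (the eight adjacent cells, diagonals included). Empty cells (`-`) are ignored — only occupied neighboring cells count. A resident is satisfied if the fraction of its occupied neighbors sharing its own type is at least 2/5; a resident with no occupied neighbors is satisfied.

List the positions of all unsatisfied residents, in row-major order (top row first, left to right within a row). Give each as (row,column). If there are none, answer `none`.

(1,1), (2,3)

(0,0)1 2/3 ok
(0,1)2 2/5 ok
(0,2)2 4/5 ok
(0,3)2 4/4 ok
(0,4)2 2/2 ok
(1,0)1 3/5 ok
(1,1)1 3/8 unhappy
(1,2)2 6/8 ok
(1,3)2 5/6 ok
(2,0)1 2/4 ok
(2,1)2 4/7 ok
(2,2)2 4/7 ok
(2,3)1 2/6 unhappy
(3,0)2 1/2 ok
(3,2)2 2/4 ok
(3,3)1 2/4 ok
(3,4)1 2/2 ok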